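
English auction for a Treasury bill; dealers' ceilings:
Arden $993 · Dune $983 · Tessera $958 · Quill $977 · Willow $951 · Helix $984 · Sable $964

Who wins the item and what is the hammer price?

Ascending (English) auction: the price rises until one bidder remains; the winner pays the price at which the last rival dropped out.
Sorting limits: 993 (Arden) > 984 (Helix) > 983 (Dune) > 977 (Quill) > 964 (Sable) > 958 (Tessera) > …
Helix is the last rival to drop out, at $984; Arden remains and wins at that price.

Arden wins at $984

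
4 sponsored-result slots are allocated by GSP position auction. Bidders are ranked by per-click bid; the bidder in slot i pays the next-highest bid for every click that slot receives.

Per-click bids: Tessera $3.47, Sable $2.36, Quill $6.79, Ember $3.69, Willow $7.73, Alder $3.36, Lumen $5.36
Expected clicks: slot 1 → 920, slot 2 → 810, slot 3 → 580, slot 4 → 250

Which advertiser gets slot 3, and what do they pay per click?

Lumen; $3.69 per click

Sorting advertisers: $7.73 (Willow) > $6.79 (Quill) > $5.36 (Lumen) > $3.69 (Ember) > $3.47 (Tessera) > …
Slot 3 goes to the third-ranked bidder, Lumen, who pays the next bid down: $3.69/click.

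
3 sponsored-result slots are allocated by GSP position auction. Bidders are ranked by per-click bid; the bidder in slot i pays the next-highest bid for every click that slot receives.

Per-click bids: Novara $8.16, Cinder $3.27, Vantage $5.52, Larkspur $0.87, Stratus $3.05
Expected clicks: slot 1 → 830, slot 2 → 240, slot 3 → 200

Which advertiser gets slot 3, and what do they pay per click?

Per-click bids in order: $8.16 (Novara) > $5.52 (Vantage) > $3.27 (Cinder) > $3.05 (Stratus) > …
Slot 3 goes to the third-ranked bidder, Cinder, who pays the next bid down: $3.05/click.

Cinder; $3.05 per click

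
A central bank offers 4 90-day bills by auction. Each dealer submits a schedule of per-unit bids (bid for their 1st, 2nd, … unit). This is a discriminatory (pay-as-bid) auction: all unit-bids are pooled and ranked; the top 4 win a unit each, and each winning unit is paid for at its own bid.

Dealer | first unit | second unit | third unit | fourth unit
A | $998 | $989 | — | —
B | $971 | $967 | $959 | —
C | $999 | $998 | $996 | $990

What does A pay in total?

A pays $998

Merging the schedules and taking the best 4: 999 (C-1), 998 (A-1), 998 (C-2), 996 (C-3)
Next rejected bid: $990 (not a price — pay-as-bid).
A's winning unit-bids: 998 = $998.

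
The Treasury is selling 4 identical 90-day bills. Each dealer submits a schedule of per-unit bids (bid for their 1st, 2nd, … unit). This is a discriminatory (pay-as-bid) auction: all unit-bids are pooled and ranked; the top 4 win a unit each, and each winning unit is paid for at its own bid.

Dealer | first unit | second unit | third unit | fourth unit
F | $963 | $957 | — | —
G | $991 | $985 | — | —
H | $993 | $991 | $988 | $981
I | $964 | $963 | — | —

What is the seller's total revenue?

Total revenue: $3,963

All unit-bids, highest first — top 4: 993 (H-1), 991 (G-1), 991 (H-2), 988 (H-3)
Next rejected bid: $985 (not a price — pay-as-bid).
Each winning unit pays its own bid.
Revenue = 993 + 991 + 991 + 988 = $3,963.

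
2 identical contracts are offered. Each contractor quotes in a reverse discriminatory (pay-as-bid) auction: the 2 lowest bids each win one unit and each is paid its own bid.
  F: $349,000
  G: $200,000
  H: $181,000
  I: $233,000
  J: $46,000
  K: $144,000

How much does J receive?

J is paid $46,000

Ordering the bids: 46,000 (J), 144,000 (K), 181,000 (H), 200,000 (G), …
Lowest 2: J, K.
J wins → own bid $46,000.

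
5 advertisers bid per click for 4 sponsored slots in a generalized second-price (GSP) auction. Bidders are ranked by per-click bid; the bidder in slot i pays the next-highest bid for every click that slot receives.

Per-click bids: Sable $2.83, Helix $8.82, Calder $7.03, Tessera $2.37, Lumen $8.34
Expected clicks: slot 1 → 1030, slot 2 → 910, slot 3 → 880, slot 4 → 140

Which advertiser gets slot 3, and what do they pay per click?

Calder; $2.83 per click

Ranked by bid: $8.82 (Helix) > $8.34 (Lumen) > $7.03 (Calder) > $2.83 (Sable) > $2.37 (Tessera)
Slot 3 goes to the third-ranked bidder, Calder, who pays the next bid down: $2.83/click.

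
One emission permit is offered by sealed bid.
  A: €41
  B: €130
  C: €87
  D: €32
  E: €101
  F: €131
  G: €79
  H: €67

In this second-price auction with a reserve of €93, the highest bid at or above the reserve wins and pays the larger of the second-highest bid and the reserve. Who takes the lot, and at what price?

Sorting bids: 131 (F) > 130 (B) > 101 (E) > 87 (C) > 79 (G) > 67 (H) > …
Highest eligible bid: F at €131.
Second-highest bid €130 exceeds the reserve €93 → payment €130.

F pays €130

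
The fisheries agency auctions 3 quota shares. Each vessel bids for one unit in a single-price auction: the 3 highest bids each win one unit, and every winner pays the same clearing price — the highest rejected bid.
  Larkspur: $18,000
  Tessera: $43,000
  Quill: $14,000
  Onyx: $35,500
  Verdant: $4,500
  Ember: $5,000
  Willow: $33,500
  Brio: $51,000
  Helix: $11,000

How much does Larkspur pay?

Bids ranked high→low: 51,000 (Brio), 43,000 (Tessera), 35,500 (Onyx), 33,500 (Willow), 18,000 (Larkspur), …
Top 3: Brio, Tessera, Onyx.
Clearing price = highest rejected bid = $33,500.
Larkspur does not win → pays $0.

Larkspur pays $0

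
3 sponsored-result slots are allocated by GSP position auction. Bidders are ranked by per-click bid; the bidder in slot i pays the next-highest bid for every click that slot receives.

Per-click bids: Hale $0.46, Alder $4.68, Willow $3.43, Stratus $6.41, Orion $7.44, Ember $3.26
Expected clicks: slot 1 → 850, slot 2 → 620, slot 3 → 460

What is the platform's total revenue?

Per-click bids in order: $7.44 (Orion) > $6.41 (Stratus) > $4.68 (Alder) > $3.43 (Willow) > …
Slot 1: Orion pays $6.41 × 850 = $5448.50
Slot 2: Stratus pays $4.68 × 620 = $2901.60
Slot 3: Alder pays $3.43 × 460 = $1577.80
Total = $9927.90

Total revenue: $9927.90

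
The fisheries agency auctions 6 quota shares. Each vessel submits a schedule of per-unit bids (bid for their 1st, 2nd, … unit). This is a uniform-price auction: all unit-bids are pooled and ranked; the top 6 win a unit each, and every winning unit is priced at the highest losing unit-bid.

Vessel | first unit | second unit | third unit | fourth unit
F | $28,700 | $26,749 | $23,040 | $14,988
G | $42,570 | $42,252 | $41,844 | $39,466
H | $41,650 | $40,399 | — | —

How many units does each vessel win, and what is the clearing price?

G 4, H 2; clearing price $28,700

Merging the schedules and taking the best 6: 42,570 (G-1), 42,252 (G-2), 41,844 (G-3), 41,650 (H-1), 40,399 (H-2), 39,466 (G-4)
The (k+1)-th unit-bid is $28,700.
Allocation: G 4, H 2.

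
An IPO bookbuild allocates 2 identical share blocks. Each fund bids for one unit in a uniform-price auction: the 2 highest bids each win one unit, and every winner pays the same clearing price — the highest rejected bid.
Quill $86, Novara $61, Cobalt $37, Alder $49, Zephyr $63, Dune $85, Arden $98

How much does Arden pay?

Arden pays $85

Bids ranked high→low: 98 (Arden), 86 (Quill), 85 (Dune), 63 (Zephyr), …
Winners (2 units): Arden, Quill.
Clearing price = highest rejected bid = $85.
Arden wins → pays $85.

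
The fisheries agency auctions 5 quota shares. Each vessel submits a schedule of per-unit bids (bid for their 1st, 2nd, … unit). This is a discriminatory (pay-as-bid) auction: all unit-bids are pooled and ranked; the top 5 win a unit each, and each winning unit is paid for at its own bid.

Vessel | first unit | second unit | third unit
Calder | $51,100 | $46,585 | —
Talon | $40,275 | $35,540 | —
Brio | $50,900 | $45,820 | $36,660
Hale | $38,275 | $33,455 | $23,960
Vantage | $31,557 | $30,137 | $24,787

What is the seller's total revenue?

Total revenue: $234,680

All unit-bids, highest first — top 5: 51,100 (Calder-1), 50,900 (Brio-1), 46,585 (Calder-2), 45,820 (Brio-2), 40,275 (Talon-1)
Next rejected bid: $38,275 (not a price — pay-as-bid).
Each winning unit pays its own bid.
Revenue = 51,100 + 50,900 + 46,585 + 45,820 + 40,275 = $234,680.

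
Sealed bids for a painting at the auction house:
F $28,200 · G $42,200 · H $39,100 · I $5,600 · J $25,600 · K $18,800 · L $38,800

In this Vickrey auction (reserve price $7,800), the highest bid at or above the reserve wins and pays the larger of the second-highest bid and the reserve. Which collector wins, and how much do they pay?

G pays $39,100

Rule: the highest bid at or above the reserve wins and pays the larger of the second-highest bid and the reserve.
Bids ranked: 42,200 (G) > 39,100 (H) > 38,800 (L) > 28,200 (F) > 25,600 (J) > 18,800 (K) > …
Highest eligible bid: G at $42,200.
Second-highest bid $39,100 exceeds the reserve $7,800 → payment $39,100.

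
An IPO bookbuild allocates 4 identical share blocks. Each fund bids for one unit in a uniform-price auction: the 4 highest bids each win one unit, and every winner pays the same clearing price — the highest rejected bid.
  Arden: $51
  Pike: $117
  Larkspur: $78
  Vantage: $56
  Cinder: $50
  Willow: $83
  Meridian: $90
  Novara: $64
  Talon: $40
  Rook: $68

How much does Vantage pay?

Vantage pays $0

Ordering the bids: 117 (Pike), 90 (Meridian), 83 (Willow), 78 (Larkspur), 68 (Rook), 64 (Novara), …
Winners (4 units): Pike, Meridian, Willow, Larkspur.
Highest unsuccessful bid: $68 → clearing price.
Vantage does not win → pays $0.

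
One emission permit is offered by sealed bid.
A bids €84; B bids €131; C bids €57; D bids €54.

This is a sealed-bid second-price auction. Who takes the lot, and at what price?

Sorting bids: 131 (B) > 84 (A) > 57 (C) > 54 (D)
B wins with the highest bid; price is set by the runner-up at €84.

B pays €84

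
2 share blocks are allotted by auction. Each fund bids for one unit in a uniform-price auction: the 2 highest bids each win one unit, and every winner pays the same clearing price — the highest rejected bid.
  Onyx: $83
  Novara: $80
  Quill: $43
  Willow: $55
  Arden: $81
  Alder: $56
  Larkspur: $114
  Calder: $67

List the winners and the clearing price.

Ordering the bids: 114 (Larkspur), 83 (Onyx), 81 (Arden), 80 (Novara), …
Winners (2 units): Larkspur, Onyx.
First losing bid is Arden's $81, which sets the uniform price.

Larkspur, Onyx; each pays $81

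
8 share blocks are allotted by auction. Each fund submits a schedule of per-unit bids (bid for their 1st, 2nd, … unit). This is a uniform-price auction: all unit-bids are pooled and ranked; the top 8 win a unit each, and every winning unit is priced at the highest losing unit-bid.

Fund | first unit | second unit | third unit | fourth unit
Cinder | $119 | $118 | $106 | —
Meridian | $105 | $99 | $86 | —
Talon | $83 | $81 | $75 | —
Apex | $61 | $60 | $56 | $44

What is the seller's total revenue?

Merging the schedules and taking the best 8: 119 (Cinder-1), 118 (Cinder-2), 106 (Cinder-3), 105 (Meridian-1), 99 (Meridian-2), 86 (Meridian-3), 83 (Talon-1), 81 (Talon-2)
First bid not allocated: $75.
Allocation: Cinder 3, Meridian 3, Talon 2. Every unit priced at $75.
Revenue = 8 × 75 = $600.

Total revenue: $600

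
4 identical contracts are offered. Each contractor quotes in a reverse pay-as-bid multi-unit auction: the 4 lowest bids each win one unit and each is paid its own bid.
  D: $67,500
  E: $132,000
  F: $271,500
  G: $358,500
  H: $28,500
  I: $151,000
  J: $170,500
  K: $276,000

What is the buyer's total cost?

Total cost: $379,000

Sorting: 28,500 (H), 67,500 (D), 132,000 (E), 151,000 (I), 170,500 (J), 271,500 (F), …
Lowest 4: H, D, E, I.
Total cost = 28,500 + 67,500 + 132,000 + 151,000 = $379,000.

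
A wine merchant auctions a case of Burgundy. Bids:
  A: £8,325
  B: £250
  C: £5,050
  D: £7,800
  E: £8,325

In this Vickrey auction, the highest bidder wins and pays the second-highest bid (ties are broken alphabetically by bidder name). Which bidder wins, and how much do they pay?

A pays £8,325

Bids in order: 8,325 (A) > 8,325 (E) > 7,800 (D) > 5,050 (C) > 250 (B)
A and E tie at £8,325; tie-break gives it to A.
A is highest; pays the second-highest bid, £8,325.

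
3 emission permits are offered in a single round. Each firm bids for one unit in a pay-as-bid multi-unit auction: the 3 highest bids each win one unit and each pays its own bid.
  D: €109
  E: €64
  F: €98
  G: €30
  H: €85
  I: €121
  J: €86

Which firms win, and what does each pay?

Sorting: 121 (I), 109 (D), 98 (F), 86 (J), 85 (H), …
The 3 highest are I, D, F.
Each winner pays its own bid: I €121, D €109, F €98.

I €121, D €109, F €98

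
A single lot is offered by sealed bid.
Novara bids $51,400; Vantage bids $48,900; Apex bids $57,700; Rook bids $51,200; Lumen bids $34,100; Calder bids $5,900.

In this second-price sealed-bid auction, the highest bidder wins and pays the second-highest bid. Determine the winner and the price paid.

Apex pays $51,400

Bids ranked: 57,700 (Apex) > 51,400 (Novara) > 51,200 (Rook) > 48,900 (Vantage) > 34,100 (Lumen) > 5,900 (Calder)
Apex wins with the highest bid; price is set by the runner-up at $51,400.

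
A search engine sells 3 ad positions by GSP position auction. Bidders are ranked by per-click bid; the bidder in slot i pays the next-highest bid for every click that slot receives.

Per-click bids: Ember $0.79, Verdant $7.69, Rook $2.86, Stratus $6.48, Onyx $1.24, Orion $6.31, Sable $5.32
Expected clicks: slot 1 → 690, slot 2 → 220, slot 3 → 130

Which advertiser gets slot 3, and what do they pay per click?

Orion; $5.32 per click

Ranked by bid: $7.69 (Verdant) > $6.48 (Stratus) > $6.31 (Orion) > $5.32 (Sable) > …
Slot 3 goes to the third-ranked bidder, Orion, who pays the next bid down: $5.32/click.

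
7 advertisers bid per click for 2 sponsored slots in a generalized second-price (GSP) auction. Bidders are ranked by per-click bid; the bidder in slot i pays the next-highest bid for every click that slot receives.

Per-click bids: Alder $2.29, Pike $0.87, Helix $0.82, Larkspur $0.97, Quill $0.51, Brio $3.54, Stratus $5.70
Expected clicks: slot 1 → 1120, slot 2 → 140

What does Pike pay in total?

Pike pays $0.00

Per-click bids in order: $5.70 (Stratus) > $3.54 (Brio) > $2.29 (Alder) > …
Pike ranks below slot 2 → no slot, pays nothing.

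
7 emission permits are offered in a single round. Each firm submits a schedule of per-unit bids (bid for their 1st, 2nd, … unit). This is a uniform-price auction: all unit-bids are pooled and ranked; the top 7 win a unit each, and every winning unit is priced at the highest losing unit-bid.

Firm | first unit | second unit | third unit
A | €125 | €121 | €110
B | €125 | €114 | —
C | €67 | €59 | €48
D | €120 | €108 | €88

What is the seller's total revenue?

Merging the schedules and taking the best 7: 125 (A-1), 125 (B-1), 121 (A-2), 120 (D-1), 114 (B-2), 110 (A-3), 108 (D-2)
The (k+1)-th unit-bid is €88.
Allocation: A 3, B 2, D 2. Every unit priced at €88.
Revenue = 7 × 88 = €616.

Total revenue: €616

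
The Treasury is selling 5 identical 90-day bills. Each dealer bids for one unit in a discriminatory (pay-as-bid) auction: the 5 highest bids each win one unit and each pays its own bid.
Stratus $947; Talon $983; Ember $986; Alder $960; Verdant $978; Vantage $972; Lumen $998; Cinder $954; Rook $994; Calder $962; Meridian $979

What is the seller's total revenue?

Sorting: 998 (Lumen), 994 (Rook), 986 (Ember), 983 (Talon), 979 (Meridian), 978 (Verdant), 972 (Vantage), …
Top 5: Lumen, Rook, Ember, Talon, Meridian.
Total revenue = 998 + 994 + 986 + 983 + 979 = $4,940.

Total revenue: $4,940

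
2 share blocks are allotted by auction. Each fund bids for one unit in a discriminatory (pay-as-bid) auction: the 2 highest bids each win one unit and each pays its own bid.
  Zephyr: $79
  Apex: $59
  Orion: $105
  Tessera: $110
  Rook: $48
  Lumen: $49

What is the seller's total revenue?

Total revenue: $215

Bids ranked high→low: 110 (Tessera), 105 (Orion), 79 (Zephyr), 59 (Apex), …
The 2 highest are Tessera, Orion.
Total revenue = 110 + 105 = $215.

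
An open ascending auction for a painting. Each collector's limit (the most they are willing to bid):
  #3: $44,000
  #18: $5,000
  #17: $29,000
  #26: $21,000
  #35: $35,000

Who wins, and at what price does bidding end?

Rule: the price rises until one bidder remains; the winner pays the price at which the last rival dropped out.
Limits in order: 44,000 (#3) > 35,000 (#35) > 29,000 (#17) > 21,000 (#26) > 5,000 (#18)
#35 is the last rival to drop out, at $35,000; #3 remains and wins at that price.

#3 wins at $35,000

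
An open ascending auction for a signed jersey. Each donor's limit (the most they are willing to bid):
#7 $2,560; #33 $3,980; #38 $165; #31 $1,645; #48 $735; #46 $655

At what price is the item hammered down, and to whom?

Ascending (English) auction: the price rises until one bidder remains; the winner pays the price at which the last rival dropped out.
Limits in order: 3,980 (#33) > 2,560 (#7) > 1,645 (#31) > 735 (#48) > 655 (#46) > 165 (#38)
Once the price passes $2,560, only #33 is left; the hammer falls at #7's limit of $2,560.

#33 wins at $2,560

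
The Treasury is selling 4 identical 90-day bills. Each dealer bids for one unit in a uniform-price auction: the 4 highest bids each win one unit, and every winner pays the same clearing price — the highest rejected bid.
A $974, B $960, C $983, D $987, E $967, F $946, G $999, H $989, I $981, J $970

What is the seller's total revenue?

Sorting: 999 (G), 989 (H), 987 (D), 983 (C), 981 (I), 974 (A), …
Top 4: G, H, D, C.
Clearing price = highest rejected bid = $981.
Total revenue = 4 × $981 = $3,924.

Total revenue: $3,924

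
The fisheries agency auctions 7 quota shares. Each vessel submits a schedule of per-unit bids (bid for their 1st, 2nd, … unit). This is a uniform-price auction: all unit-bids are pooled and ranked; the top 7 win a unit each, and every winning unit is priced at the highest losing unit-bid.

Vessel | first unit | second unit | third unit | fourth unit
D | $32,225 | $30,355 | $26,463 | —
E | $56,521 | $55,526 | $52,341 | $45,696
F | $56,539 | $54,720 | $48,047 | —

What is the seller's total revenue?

Total revenue: $225,575

All unit-bids, highest first — top 7: 56,539 (F-1), 56,521 (E-1), 55,526 (E-2), 54,720 (F-2), 52,341 (E-3), 48,047 (F-3), 45,696 (E-4)
First bid not allocated: $32,225.
Allocation: E 4, F 3. Every unit priced at $32,225.
Revenue = 7 × 32,225 = $225,575.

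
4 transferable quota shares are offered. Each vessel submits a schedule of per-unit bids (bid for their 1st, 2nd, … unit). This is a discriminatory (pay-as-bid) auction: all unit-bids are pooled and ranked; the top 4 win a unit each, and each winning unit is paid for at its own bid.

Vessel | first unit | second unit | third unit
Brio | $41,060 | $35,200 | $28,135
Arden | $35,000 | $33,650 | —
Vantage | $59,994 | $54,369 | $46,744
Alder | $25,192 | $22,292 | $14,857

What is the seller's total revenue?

Merging the schedules and taking the best 4: 59,994 (Vantage-1), 54,369 (Vantage-2), 46,744 (Vantage-3), 41,060 (Brio-1)
Next rejected bid: $35,200 (not a price — pay-as-bid).
Each winning unit pays its own bid.
Revenue = 59,994 + 54,369 + 46,744 + 41,060 = $202,167.

Total revenue: $202,167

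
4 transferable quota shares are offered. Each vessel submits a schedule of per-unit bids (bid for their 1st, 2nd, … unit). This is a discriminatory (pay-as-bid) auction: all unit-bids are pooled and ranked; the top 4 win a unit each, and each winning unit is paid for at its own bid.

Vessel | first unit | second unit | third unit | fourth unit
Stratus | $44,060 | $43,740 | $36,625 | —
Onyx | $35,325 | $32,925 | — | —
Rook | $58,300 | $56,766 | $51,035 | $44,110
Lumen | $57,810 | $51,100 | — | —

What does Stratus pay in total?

All unit-bids, highest first — top 4: 58,300 (Rook-1), 57,810 (Lumen-1), 56,766 (Rook-2), 51,100 (Lumen-2)
Next rejected bid: $51,035 (not a price — pay-as-bid).
Stratus wins no units.

Stratus pays $0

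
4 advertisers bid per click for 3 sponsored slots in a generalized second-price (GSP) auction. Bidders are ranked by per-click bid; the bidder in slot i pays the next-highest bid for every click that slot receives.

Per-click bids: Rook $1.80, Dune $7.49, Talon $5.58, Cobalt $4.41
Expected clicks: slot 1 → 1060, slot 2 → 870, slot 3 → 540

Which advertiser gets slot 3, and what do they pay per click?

Ranked by bid: $7.49 (Dune) > $5.58 (Talon) > $4.41 (Cobalt) > $1.80 (Rook)
Slot 3 goes to the third-ranked bidder, Cobalt, who pays the next bid down: $1.80/click.

Cobalt; $1.80 per click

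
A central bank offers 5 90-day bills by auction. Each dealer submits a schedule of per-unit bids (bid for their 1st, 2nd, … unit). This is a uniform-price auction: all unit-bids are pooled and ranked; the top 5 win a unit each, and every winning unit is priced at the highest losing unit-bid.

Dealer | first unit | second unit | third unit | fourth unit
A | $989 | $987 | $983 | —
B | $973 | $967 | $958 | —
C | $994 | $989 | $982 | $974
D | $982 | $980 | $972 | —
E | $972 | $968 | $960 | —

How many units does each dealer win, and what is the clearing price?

All unit-bids, highest first — top 5: 994 (C-1), 989 (A-1), 989 (C-2), 987 (A-2), 983 (A-3)
Highest rejected unit-bid = $982.
Allocation: A 3, C 2.

A 3, C 2; clearing price $982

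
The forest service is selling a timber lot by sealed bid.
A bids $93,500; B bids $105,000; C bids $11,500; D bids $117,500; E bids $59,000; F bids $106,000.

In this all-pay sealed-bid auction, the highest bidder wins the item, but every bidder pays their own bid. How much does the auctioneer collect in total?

Total revenue: $492,500

Rule: the highest bidder wins the item, but every bidder pays their own bid.
Bids ranked: 117,500 (D) > 106,000 (F) > 105,000 (B) > 93,500 (A) > 59,000 (E) > 11,500 (C)
D wins with the top bid; all bids are sunk regardless.
Every bidder forfeits their bid regardless of winning.
Revenue = 93,500 + 105,000 + 11,500 + 117,500 + 59,000 + 106,000 = $492,500.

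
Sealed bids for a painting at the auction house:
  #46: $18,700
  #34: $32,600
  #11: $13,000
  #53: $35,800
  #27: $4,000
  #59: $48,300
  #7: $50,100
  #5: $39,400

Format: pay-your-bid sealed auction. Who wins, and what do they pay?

#7 pays $50,100

Pay-your-bid sealed auction: the highest bidder wins and pays their own bid.
Sorting bids: 50,100 (#7) > 48,300 (#59) > 39,400 (#5) > 35,800 (#53) > 32,600 (#34) > 18,700 (#46) > …
#7 has the highest bid and pays exactly that: $50,100.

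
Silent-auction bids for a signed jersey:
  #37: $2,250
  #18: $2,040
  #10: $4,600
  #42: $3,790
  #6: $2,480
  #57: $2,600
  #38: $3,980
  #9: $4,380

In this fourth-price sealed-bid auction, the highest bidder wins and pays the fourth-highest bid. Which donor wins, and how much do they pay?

#10 pays $3,790

Bids ranked: 4,600 (#10) > 4,380 (#9) > 3,980 (#38) > 3,790 (#42) > 2,600 (#57) > 2,480 (#6) > …
#10 wins; payment is bid #4 in the ranking = $3,790.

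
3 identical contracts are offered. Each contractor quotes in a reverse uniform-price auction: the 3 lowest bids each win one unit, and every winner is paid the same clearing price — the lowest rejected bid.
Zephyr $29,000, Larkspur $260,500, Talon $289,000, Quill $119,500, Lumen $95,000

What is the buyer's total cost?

Ordering the bids: 29,000 (Zephyr), 95,000 (Lumen), 119,500 (Quill), 260,500 (Larkspur), 289,000 (Talon)
The 3 lowest are Zephyr, Lumen, Quill.
Lowest unsuccessful bid: $260,500 → clearing price.
Total cost = 3 × $260,500 = $781,500.

Total cost: $781,500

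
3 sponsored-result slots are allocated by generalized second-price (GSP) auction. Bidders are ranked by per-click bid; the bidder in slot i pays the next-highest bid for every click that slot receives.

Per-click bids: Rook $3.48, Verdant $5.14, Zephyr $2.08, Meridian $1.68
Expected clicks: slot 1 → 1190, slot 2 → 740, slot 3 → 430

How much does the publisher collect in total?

Sorting advertisers: $5.14 (Verdant) > $3.48 (Rook) > $2.08 (Zephyr) > $1.68 (Meridian)
Slot 1: Verdant pays $3.48 × 1190 = $4141.20
Slot 2: Rook pays $2.08 × 740 = $1539.20
Slot 3: Zephyr pays $1.68 × 430 = $722.40
Total = $6402.80

Total revenue: $6402.80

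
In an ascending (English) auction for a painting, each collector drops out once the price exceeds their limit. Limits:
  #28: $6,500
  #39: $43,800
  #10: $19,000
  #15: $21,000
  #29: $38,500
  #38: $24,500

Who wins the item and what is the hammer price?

#39 wins at $38,500

Limits ranked: 43,800 (#39) > 38,500 (#29) > 24,500 (#38) > 21,000 (#15) > 19,000 (#10) > 6,500 (#28)
Once the price passes $38,500, only #39 is left; the hammer falls at #29's limit of $38,500.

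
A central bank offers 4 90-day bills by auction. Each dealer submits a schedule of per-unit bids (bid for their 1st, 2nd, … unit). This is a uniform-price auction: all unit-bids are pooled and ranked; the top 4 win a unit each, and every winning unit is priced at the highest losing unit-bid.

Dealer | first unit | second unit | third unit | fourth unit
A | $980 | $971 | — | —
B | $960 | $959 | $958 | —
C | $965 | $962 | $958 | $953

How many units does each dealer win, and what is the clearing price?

A 2, C 2; clearing price $960

All unit-bids, highest first — top 4: 980 (A-1), 971 (A-2), 965 (C-1), 962 (C-2)
First bid not allocated: $960.
Allocation: A 2, C 2.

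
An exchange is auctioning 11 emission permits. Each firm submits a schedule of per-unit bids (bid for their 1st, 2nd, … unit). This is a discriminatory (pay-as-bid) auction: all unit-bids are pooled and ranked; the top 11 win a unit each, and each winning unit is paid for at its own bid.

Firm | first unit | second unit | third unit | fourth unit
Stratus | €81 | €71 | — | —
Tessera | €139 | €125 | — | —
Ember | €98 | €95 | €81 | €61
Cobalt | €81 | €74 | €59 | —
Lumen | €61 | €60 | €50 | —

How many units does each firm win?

Cobalt 2, Ember 4, Lumen 1, Stratus 2, Tessera 2

All unit-bids, highest first — top 11: 139 (Tessera-1), 125 (Tessera-2), 98 (Ember-1), 95 (Ember-2), 81 (Stratus-1), 81 (Ember-3), 81 (Cobalt-1), 74 (Cobalt-2), 71 (Stratus-2), 61 (Ember-4), 61 (Lumen-1)
Next rejected bid: €60 (not a price — pay-as-bid).
Allocation: Cobalt 2, Ember 4, Lumen 1, Stratus 2, Tessera 2.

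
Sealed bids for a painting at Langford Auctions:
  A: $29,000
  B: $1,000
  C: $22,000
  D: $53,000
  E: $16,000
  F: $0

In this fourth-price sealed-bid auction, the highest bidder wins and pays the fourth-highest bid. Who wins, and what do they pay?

D pays $16,000

Fourth-price sealed-bid auction: the highest bidder wins and pays the fourth-highest bid.
Bids in order: 53,000 (D) > 29,000 (A) > 22,000 (C) > 16,000 (E) > 1,000 (B) > 0 (F)
D wins; payment is bid #4 in the ranking = $16,000.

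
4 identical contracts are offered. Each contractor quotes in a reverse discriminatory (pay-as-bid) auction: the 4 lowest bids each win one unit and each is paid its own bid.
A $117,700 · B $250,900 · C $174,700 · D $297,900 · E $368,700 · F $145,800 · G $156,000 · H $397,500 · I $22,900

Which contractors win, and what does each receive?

Bids ranked low→high: 22,900 (I), 117,700 (A), 145,800 (F), 156,000 (G), 174,700 (C), 250,900 (B), …
Winners (4 units): I, A, F, G.
Each winner is paid its own bid: I $22,900, A $117,700, F $145,800, G $156,000.

I $22,900, A $117,700, F $145,800, G $156,000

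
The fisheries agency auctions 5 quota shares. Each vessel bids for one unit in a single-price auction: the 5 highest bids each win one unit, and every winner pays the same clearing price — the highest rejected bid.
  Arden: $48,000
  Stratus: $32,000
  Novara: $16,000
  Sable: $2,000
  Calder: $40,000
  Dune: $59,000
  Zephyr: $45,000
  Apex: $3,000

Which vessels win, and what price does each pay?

Dune, Arden, Zephyr, Calder, Stratus; each pays $16,000

Ordering the bids: 59,000 (Dune), 48,000 (Arden), 45,000 (Zephyr), 40,000 (Calder), 32,000 (Stratus), 16,000 (Novara), 3,000 (Apex), …
Winners (5 units): Dune, Arden, Zephyr, Calder, Stratus.
Clearing price = highest rejected bid = $16,000.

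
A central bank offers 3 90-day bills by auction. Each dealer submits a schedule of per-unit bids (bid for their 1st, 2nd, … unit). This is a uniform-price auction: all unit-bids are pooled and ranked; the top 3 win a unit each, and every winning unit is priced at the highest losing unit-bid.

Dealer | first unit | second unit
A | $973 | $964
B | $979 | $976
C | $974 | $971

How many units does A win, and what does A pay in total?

All unit-bids, highest first — top 3: 979 (B-1), 976 (B-2), 974 (C-1)
Highest rejected unit-bid = $973.
A wins 0 unit(s) at $973 each.

A: 0 units, pays $0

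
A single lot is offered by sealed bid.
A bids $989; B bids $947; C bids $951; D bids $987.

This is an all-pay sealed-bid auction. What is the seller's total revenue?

Total revenue: $3,874

Bids ranked: 989 (A) > 987 (D) > 951 (C) > 947 (B)
Every bidder forfeits their bid regardless of winning.
Revenue = 989 + 947 + 951 + 987 = $3,874.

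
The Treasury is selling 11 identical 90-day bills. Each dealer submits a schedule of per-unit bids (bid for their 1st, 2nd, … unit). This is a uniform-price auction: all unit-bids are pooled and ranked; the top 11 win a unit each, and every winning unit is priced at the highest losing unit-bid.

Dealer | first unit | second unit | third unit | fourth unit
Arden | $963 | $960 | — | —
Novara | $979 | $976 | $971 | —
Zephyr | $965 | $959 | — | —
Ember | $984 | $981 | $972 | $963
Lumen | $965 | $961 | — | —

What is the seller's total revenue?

All unit-bids, highest first — top 11: 984 (Ember-1), 981 (Ember-2), 979 (Novara-1), 976 (Novara-2), 972 (Ember-3), 971 (Novara-3), 965 (Zephyr-1), 965 (Lumen-1), 963 (Arden-1), 963 (Ember-4), 961 (Lumen-2)
The (k+1)-th unit-bid is $960.
Allocation: Arden 1, Ember 4, Lumen 2, Novara 3, Zephyr 1. Every unit priced at $960.
Revenue = 11 × 960 = $10,560.

Total revenue: $10,560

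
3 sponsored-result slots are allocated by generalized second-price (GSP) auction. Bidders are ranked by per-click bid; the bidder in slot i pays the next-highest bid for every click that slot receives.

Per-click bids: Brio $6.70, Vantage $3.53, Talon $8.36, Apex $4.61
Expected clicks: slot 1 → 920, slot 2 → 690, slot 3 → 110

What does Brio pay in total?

Brio pays $3180.90

Ranked by bid: $8.36 (Talon) > $6.70 (Brio) > $4.61 (Apex) > $3.53 (Vantage)
Brio holds slot 2 → pays next bid $4.61 × 690 clicks = $3180.90.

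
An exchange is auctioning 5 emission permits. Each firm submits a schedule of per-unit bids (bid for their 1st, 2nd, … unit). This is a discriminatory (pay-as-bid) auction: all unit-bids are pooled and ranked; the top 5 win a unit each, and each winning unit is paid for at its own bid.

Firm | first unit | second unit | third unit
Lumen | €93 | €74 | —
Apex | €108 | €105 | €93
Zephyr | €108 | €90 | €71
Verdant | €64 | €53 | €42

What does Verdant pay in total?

Merging the schedules and taking the best 5: 108 (Apex-1), 108 (Zephyr-1), 105 (Apex-2), 93 (Lumen-1), 93 (Apex-3)
Next rejected bid: €90 (not a price — pay-as-bid).
Verdant wins no units.

Verdant pays €0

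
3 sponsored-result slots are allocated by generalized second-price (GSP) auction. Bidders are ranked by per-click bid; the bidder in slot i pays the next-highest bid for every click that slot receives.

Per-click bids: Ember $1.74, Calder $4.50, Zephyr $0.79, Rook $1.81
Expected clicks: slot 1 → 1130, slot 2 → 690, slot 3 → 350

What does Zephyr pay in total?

Zephyr pays $0.00

Sorting advertisers: $4.50 (Calder) > $1.81 (Rook) > $1.74 (Ember) > $0.79 (Zephyr)
Zephyr ranks below slot 3 → no slot, pays nothing.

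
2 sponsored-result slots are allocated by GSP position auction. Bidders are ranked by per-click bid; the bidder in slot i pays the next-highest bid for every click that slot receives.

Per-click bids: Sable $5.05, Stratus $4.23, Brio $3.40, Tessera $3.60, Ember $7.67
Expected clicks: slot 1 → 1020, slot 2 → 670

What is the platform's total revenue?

Total revenue: $7985.10

Sorting advertisers: $7.67 (Ember) > $5.05 (Sable) > $4.23 (Stratus) > …
Slot 1: Ember pays $5.05 × 1020 = $5151.00
Slot 2: Sable pays $4.23 × 670 = $2834.10
Total = $7985.10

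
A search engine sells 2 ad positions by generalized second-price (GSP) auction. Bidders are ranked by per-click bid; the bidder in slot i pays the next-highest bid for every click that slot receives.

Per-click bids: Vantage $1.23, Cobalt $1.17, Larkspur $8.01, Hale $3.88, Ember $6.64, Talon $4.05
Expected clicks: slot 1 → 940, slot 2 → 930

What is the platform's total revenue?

Total revenue: $10008.10

Sorting advertisers: $8.01 (Larkspur) > $6.64 (Ember) > $4.05 (Talon) > …
Slot 1: Larkspur pays $6.64 × 940 = $6241.60
Slot 2: Ember pays $4.05 × 930 = $3766.50
Total = $10008.10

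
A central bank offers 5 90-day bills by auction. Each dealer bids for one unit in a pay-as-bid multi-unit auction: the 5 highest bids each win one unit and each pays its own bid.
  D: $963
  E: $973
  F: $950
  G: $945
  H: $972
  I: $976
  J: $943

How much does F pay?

F pays $950

Ordering the bids: 976 (I), 973 (E), 972 (H), 963 (D), 950 (F), 945 (G), 943 (J)
Top 5: I, E, H, D, F.
F wins → own bid $950.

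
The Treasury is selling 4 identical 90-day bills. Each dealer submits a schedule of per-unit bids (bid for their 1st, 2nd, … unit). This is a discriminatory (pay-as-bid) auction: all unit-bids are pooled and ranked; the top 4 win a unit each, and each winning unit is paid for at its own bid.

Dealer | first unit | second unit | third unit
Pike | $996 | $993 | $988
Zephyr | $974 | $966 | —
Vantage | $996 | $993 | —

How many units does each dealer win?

Merging the schedules and taking the best 4: 996 (Pike-1), 996 (Vantage-1), 993 (Pike-2), 993 (Vantage-2)
Next rejected bid: $988 (not a price — pay-as-bid).
Allocation: Pike 2, Vantage 2.

Pike 2, Vantage 2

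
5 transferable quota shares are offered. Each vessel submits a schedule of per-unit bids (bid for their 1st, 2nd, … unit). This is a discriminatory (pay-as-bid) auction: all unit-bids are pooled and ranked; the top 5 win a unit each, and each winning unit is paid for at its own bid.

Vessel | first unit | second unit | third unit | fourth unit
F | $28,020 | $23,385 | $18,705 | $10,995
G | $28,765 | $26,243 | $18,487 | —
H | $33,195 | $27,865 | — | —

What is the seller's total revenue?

Merging the schedules and taking the best 5: 33,195 (H-1), 28,765 (G-1), 28,020 (F-1), 27,865 (H-2), 26,243 (G-2)
Next rejected bid: $23,385 (not a price — pay-as-bid).
Each winning unit pays its own bid.
Revenue = 33,195 + 28,765 + 28,020 + 27,865 + 26,243 = $144,088.

Total revenue: $144,088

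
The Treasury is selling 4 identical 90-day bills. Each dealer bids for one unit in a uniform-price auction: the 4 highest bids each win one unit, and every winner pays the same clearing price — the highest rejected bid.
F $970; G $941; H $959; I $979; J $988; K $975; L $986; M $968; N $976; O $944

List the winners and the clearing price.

J, L, I, N; each pays $975

Ordering the bids: 988 (J), 986 (L), 979 (I), 976 (N), 975 (K), 970 (F), …
The 4 highest are J, L, I, N.
Clearing price = highest rejected bid = $975.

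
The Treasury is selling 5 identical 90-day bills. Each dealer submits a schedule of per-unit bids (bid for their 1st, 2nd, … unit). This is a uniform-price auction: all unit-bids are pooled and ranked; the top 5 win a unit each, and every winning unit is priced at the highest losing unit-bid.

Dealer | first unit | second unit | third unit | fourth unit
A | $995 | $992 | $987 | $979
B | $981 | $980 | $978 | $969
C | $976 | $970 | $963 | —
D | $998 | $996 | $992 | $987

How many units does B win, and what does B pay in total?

B: 0 units, pays $0

All unit-bids, highest first — top 5: 998 (D-1), 996 (D-2), 995 (A-1), 992 (A-2), 992 (D-3)
The (k+1)-th unit-bid is $987.
B wins 0 unit(s) at $987 each.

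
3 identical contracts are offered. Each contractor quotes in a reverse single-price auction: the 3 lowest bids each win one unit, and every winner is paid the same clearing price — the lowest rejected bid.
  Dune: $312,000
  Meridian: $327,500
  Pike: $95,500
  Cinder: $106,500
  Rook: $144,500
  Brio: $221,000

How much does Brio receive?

Sorting: 95,500 (Pike), 106,500 (Cinder), 144,500 (Rook), 221,000 (Brio), 312,000 (Dune), …
The 3 lowest are Pike, Cinder, Rook.
Clearing price = lowest rejected bid = $221,000.
Brio does not win → is paid $0.

Brio is paid $0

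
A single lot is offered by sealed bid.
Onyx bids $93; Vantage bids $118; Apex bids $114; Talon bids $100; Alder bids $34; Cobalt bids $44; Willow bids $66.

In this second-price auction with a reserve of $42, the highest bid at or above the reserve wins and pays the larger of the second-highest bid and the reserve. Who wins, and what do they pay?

Bids in order: 118 (Vantage) > 114 (Apex) > 100 (Talon) > 93 (Onyx) > 66 (Willow) > 44 (Cobalt) > …
Highest eligible bid: Vantage at $118.
max(second-highest $114, reserve $42) = $114; the reserve does not bind.

Vantage pays $114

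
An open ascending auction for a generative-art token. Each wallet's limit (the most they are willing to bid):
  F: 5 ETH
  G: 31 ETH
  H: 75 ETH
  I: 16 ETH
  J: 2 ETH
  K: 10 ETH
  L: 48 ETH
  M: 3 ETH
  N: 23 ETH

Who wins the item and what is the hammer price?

Ascending (English) auction: the price rises until one bidder remains; the winner pays the price at which the last rival dropped out.
Limits in order: 75 (H) > 48 (L) > 31 (G) > 23 (N) > 16 (I) > 10 (K) > …
Bidding ends when L exits at 48 ETH; H takes it.

H wins at 48 ETH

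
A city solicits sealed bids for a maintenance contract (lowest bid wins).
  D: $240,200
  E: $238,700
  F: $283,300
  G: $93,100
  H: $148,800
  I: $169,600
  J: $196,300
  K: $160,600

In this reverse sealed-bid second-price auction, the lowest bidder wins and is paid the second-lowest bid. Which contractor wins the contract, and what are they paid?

G is paid $148,800

Sorting bids: 93,100 (G) < 148,800 (H) < 160,600 (K) < 169,600 (I) < 196,300 (J) < 238,700 (E) < …
G wins with the lowest bid; price is set by the runner-up at $148,800.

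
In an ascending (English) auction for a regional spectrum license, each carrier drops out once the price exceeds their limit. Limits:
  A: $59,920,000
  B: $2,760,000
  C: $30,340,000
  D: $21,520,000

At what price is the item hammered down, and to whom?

A wins at $30,340,000

Rule: the price rises until one bidder remains; the winner pays the price at which the last rival dropped out.
Limits ranked: 59,920,000 (A) > 30,340,000 (C) > 21,520,000 (D) > 2,760,000 (B)
Bidding ends when C exits at $30,340,000; A takes it.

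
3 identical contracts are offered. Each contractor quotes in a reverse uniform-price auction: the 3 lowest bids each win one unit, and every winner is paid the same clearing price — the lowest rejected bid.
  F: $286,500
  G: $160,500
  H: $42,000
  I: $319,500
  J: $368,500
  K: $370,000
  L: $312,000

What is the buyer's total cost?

Total cost: $936,000

Bids ranked low→high: 42,000 (H), 160,500 (G), 286,500 (F), 312,000 (L), 319,500 (I), …
Winners (3 units): H, G, F.
Lowest unsuccessful bid: $312,000 → clearing price.
Total cost = 3 × $312,000 = $936,000.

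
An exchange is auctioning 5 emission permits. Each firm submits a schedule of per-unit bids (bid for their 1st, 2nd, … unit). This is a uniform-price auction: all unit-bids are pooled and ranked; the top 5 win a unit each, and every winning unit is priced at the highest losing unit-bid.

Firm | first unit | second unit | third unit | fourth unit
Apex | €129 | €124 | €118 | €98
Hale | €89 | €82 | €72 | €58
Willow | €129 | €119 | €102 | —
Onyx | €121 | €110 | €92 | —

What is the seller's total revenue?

Merging the schedules and taking the best 5: 129 (Apex-1), 129 (Willow-1), 124 (Apex-2), 121 (Onyx-1), 119 (Willow-2)
Highest rejected unit-bid = €118.
Allocation: Apex 2, Onyx 1, Willow 2. Every unit priced at €118.
Revenue = 5 × 118 = €590.

Total revenue: €590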